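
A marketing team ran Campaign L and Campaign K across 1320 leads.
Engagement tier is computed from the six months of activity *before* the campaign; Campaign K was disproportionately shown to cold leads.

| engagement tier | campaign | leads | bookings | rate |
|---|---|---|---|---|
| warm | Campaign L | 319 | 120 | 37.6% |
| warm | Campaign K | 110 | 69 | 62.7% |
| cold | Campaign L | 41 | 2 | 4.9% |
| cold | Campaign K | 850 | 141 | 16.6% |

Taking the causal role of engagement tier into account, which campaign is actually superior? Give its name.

Campaign K

The engagement tier-specific comparison favours Campaign K throughout, but the pooled figures favour Campaign L. The question is whether to condition on engagement tier.
The imbalance in engagement tier arose from how leads were allocated, not from anything the campaign did; and engagement tier independently affects the outcome. The pooled gap is confounded — condition on engagement tier.
Within each level — warm: 37.6% vs 62.7%; cold: 4.9% vs 16.6% — Campaign K is higher every time.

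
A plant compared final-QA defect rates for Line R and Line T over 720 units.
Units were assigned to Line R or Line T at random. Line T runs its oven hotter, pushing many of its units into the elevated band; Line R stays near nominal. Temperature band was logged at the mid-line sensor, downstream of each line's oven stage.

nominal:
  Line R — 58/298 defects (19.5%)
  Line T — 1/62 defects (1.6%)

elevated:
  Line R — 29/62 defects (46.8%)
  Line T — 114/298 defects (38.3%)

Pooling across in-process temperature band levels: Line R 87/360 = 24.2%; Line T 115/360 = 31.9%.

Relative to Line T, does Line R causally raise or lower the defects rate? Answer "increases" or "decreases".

decreases

In-process temperature band is downstream of the line. One should not condition on a consequence of treatment, so the overall rates are the right comparison.
Pooled: Line R 24.2% vs Line T 31.9%; Line R is lower overall.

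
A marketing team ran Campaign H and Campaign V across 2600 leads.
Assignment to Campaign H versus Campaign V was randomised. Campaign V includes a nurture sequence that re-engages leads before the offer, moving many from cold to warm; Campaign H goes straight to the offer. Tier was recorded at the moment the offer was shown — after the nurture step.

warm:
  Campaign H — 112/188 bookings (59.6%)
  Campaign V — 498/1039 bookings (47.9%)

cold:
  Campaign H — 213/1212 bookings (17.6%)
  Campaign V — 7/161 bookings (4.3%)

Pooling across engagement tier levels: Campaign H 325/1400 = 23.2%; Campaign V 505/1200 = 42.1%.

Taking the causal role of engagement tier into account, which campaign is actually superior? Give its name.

The engagement tier-specific comparison favours Campaign H throughout, but the pooled figures favour Campaign V. The question is whether to condition on engagement tier.
Stratifying would compare campaigns among leads the campaigns themselves sorted into engagement tier groups — a form of selection on an intermediate. The unconditioned pooled rates give the total causal effect.
Pooled: Campaign H 23.2% vs Campaign V 42.1%; Campaign V is higher overall.

Campaign V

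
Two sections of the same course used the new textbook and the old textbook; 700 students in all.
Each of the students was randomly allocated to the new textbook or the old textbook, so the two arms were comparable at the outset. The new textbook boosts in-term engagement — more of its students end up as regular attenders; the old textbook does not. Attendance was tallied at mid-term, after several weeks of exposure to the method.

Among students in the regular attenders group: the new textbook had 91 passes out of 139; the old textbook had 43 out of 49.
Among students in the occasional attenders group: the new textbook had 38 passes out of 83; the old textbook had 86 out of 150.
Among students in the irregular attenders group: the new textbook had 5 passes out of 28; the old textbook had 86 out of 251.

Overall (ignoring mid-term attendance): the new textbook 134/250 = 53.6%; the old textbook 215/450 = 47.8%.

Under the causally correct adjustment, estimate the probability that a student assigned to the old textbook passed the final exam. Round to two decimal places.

0.48

The distribution of mid-term attendance is itself part of what the teaching method does — it is an intermediate outcome. Holding it fixed would remove that part of the effect; the total effect is the pooled difference.
So P(outcome | do(the old textbook)) is just the pooled rate for the old textbook: 215/450 = 0.478.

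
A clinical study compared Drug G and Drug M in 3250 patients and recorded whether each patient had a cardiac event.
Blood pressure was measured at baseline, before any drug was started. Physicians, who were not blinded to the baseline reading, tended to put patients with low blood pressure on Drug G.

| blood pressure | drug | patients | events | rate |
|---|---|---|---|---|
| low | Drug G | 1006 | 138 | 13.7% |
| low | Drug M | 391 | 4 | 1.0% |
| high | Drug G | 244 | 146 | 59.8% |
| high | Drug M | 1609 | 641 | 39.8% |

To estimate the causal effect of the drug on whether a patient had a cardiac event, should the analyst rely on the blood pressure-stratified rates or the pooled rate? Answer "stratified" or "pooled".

The stratified and pooled comparisons disagree (Drug M wins within each blood pressure; Drug G wins overall), so the answer turns on the causal role of blood pressure.
Blood pressure satisfies the back-door criterion: it is not a descendant of the drug, and it blocks the spurious path from drug to outcome. Adjusting for it (i.e., using the within-blood pressure rates) gives the causal effect.
Within each level — low: 13.7% vs 1.0%; high: 59.8% vs 39.8% — Drug M is lower every time.

stratified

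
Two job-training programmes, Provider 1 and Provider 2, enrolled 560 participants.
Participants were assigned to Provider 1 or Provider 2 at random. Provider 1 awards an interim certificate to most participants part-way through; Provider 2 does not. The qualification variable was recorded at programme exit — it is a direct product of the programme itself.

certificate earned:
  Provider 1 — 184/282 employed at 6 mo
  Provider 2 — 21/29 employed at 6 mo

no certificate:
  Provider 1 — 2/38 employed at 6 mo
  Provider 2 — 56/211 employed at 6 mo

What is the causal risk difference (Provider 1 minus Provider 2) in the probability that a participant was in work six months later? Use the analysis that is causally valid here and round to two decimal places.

The stratified and pooled comparisons disagree (Provider 2 wins within each qualification attained during the programme; Provider 1 wins overall), so the answer turns on the causal role of qualification attained during the programme.
The distribution of qualification attained during the programme is itself part of what the programme does — it is an intermediate outcome. Holding it fixed would remove that part of the effect; the total effect is the pooled difference.
The causal difference is the pooled difference: 0.581 − 0.321 = +0.260.

+0.26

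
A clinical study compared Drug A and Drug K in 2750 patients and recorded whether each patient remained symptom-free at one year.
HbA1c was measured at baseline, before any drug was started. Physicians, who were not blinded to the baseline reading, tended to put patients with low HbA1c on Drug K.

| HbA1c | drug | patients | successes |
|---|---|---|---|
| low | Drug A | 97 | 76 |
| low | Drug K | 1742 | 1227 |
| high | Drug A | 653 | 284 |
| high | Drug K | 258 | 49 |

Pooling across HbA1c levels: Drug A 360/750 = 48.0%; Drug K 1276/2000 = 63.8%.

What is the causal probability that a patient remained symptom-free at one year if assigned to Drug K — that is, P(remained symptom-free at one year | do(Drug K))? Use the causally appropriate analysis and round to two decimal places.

Within every HbA1c level Drug A has the higher rate, yet pooled Drug K does — Simpson's reversal.
Nothing the drug does changes HbA1c; the imbalance is an allocation artefact. With HbA1c also predicting the outcome, the pooled figure is confounded, and the within-stratum comparison is the causal one.
Standardising Drug K to the population HbA1c mix: 0.669·1227/1742 + 0.331·49/258 = 0.534.

0.53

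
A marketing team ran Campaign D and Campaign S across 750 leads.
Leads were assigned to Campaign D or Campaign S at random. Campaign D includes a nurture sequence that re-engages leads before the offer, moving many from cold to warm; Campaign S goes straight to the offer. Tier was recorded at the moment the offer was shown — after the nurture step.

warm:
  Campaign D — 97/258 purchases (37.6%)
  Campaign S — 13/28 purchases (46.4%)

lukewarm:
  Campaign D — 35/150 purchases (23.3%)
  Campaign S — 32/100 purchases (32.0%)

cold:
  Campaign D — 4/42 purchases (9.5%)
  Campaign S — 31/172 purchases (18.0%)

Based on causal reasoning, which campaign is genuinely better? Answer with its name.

Within every engagement tier level Campaign S has the higher rate, yet pooled Campaign D does — Simpson's reversal.
The distribution of engagement tier is itself part of what the campaign does — it is an intermediate outcome. Holding it fixed would remove that part of the effect; the total effect is the pooled difference.
Pooled: Campaign D 30.2% vs Campaign S 25.3%; Campaign D is higher overall.

Campaign D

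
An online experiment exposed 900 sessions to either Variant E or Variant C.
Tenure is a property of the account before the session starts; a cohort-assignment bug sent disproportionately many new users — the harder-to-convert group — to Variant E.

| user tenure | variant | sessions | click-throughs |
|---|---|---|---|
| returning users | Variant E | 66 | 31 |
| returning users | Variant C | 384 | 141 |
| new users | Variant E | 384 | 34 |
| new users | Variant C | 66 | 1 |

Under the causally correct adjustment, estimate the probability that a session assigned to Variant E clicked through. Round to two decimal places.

0.28

The stratified and pooled comparisons disagree (Variant E wins within each user tenure; Variant C wins overall), so the answer turns on the causal role of user tenure.
The imbalance in user tenure arose from how sessions were allocated, not from anything the variant did; and user tenure independently affects the outcome. The pooled gap is confounded — condition on user tenure.
Standardising Variant E to the population user tenure mix: 0.500·31/66 + 0.500·34/384 = 0.279.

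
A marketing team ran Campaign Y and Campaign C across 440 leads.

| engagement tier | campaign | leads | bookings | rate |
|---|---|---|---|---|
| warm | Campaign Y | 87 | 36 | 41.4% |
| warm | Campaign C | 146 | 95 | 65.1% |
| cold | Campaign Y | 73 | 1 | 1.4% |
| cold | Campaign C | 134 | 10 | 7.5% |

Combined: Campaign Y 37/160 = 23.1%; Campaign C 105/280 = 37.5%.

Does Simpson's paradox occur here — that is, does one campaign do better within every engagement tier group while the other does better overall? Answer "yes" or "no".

no

Within each engagement tier level (warm 41.4% vs 65.1%; cold 1.4% vs 7.5%), Campaign C has the higher rate every time. Pooled: 23.1% vs 37.5% — Campaign C has the higher rate overall. They agree.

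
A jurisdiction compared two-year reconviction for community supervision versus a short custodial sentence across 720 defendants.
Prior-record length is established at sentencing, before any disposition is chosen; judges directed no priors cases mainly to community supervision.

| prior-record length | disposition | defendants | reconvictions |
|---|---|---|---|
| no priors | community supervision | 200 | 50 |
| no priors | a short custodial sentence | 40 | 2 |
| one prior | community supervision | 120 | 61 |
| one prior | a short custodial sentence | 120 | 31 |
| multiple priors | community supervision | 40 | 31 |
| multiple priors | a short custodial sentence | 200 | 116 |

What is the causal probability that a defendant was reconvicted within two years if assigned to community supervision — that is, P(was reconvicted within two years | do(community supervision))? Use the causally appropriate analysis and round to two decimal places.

0.51

Prior-record length differs across dispositions for reasons unrelated to any effect of the disposition itself, and it separately predicts the outcome — a classic confounder. We must compare within prior-record length levels.
Standardising community supervision to the population prior-record length mix: 0.333·50/200 + 0.333·61/120 + 0.333·31/40 = 0.511.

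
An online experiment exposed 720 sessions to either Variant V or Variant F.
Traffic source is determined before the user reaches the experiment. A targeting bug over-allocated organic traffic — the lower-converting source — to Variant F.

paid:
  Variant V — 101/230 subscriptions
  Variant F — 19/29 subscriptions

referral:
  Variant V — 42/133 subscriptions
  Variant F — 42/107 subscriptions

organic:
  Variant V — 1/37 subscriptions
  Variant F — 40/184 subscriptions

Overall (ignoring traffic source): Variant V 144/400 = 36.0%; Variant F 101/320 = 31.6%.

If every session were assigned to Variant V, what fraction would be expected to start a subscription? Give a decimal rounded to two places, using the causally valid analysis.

0.27

Since traffic source is a pre-existing factor (not a product of the variant) and it affects the outcome on its own, it is a confounder. The stratified rates, not the pooled rate, identify the causal effect.
Standardising Variant V to the population traffic source mix: 0.360·101/230 + 0.333·42/133 + 0.307·1/37 = 0.272.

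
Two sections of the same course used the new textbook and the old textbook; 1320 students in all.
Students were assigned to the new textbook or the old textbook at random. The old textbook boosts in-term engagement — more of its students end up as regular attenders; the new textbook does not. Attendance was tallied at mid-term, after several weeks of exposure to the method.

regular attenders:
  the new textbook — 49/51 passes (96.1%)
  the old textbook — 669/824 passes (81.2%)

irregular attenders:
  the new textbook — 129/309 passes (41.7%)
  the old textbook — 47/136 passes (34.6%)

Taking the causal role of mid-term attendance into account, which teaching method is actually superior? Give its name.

Because the teaching method influences mid-term attendance, mid-term attendance is a post-treatment mediator, not a confounder. Stratifying on it would bias the estimate; the causal effect is the crude pooled difference.
Pooled: the new textbook 49.4% vs the old textbook 74.6%; the old textbook is higher overall.

the old textbook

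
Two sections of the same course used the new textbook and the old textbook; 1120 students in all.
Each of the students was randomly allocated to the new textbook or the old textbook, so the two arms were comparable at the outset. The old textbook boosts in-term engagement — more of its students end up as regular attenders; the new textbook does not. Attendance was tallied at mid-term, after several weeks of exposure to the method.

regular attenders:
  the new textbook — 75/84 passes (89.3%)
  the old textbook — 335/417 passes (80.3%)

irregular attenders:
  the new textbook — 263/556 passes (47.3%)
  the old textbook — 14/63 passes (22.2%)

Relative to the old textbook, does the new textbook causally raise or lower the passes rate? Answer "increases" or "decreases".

decreases

the new textbook is higher inside every mid-term attendance stratum but the old textbook is higher in aggregate. Whether to stratify depends on how mid-term attendance relates to the teaching method.
Stratifying would compare teaching methods among students the teaching methods themselves sorted into mid-term attendance groups — a form of selection on an intermediate. The unconditioned pooled rates give the total causal effect.
Pooled: the new textbook 52.8% vs the old textbook 72.7%; the old textbook is higher overall.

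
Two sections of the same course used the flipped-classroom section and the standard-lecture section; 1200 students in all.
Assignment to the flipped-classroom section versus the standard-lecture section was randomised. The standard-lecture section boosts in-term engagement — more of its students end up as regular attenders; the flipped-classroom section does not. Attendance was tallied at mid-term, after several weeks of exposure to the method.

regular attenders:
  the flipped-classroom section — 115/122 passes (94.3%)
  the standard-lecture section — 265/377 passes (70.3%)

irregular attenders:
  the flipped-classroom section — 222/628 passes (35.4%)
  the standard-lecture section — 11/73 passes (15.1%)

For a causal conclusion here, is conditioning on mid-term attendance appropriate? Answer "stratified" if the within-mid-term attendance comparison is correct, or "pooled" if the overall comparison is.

pooled

The mid-term attendance-specific comparison favours the flipped-classroom section throughout, but the pooled figures favour the standard-lecture section. The question is whether to condition on mid-term attendance.
Mid-term attendance is recorded after the teaching method and is itself shifted by it — it sits on the causal path from teaching method to outcome. Conditioning on a mediator would strip out part of the effect we want; the pooled comparison gives the total causal effect.
Pooled: the flipped-classroom section 44.9% vs the standard-lecture section 61.3%; the standard-lecture section is higher overall.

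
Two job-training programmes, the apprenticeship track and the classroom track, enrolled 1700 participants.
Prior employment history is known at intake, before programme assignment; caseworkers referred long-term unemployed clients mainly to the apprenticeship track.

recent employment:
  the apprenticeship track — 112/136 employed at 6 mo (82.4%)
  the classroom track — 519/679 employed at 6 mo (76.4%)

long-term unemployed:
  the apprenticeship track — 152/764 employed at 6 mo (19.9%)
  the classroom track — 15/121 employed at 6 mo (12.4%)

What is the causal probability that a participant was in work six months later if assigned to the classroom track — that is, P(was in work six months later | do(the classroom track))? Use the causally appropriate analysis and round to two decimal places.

Prior employment history is set before the programme has any effect — it is not caused by the programme — and it independently drives the outcome. That makes it a confounder, so the causal comparison is within prior employment history levels.
Standardising the classroom track to the population prior employment history mix: 0.479·519/679 + 0.521·15/121 = 0.431.

0.43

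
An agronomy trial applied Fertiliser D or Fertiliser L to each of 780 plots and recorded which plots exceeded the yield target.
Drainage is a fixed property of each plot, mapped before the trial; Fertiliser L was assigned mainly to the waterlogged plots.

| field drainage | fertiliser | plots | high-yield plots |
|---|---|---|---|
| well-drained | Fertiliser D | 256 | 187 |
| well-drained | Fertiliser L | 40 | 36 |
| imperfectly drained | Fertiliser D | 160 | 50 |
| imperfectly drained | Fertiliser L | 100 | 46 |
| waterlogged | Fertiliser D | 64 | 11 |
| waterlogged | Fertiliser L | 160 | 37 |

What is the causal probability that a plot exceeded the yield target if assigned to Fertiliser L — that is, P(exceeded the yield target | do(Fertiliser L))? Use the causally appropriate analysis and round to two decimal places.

0.56

Within every field drainage level Fertiliser L has the higher rate, yet pooled Fertiliser D does — Simpson's reversal.
Field drainage differs across fertilisers for reasons unrelated to any effect of the fertiliser itself, and it separately predicts the outcome — a classic confounder. We must compare within field drainage levels.
Standardising Fertiliser L to the population field drainage mix: 0.379·36/40 + 0.333·46/100 + 0.287·37/160 = 0.561.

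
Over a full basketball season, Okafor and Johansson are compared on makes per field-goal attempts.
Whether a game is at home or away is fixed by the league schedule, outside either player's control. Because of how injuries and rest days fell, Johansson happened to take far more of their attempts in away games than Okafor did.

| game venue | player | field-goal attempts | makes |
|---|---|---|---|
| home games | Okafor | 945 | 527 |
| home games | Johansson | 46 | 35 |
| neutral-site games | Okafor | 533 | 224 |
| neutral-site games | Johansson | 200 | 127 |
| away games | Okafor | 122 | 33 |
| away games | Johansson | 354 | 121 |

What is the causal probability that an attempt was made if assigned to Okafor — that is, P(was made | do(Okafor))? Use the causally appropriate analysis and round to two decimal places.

0.45

Johansson is higher inside every game venue stratum but Okafor is higher in aggregate. Whether to stratify depends on how game venue relates to the player.
Since game venue is a pre-existing factor (not a product of the player) and it affects the outcome on its own, it is a confounder. The stratified rates, not the pooled rate, identify the causal effect.
Standardising Okafor to the population game venue mix: 0.450·527/945 + 0.333·224/533 + 0.216·33/122 = 0.450.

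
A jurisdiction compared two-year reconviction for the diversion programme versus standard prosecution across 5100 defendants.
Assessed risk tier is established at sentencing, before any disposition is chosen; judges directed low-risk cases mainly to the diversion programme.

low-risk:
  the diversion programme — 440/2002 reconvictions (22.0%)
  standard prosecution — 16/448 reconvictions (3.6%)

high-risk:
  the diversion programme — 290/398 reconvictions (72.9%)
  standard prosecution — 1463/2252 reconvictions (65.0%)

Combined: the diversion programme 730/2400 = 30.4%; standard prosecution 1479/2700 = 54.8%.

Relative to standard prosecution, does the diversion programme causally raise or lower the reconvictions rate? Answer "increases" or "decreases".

The assessed risk tier-specific comparison favours standard prosecution throughout, but the pooled figures favour the diversion programme. The question is whether to condition on assessed risk tier.
Assessed risk tier differs across dispositions for reasons unrelated to any effect of the disposition itself, and it separately predicts the outcome — a classic confounder. We must compare within assessed risk tier levels.
Within each level — low-risk: 22.0% vs 3.6%; high-risk: 72.9% vs 65.0% — standard prosecution is lower every time.

increases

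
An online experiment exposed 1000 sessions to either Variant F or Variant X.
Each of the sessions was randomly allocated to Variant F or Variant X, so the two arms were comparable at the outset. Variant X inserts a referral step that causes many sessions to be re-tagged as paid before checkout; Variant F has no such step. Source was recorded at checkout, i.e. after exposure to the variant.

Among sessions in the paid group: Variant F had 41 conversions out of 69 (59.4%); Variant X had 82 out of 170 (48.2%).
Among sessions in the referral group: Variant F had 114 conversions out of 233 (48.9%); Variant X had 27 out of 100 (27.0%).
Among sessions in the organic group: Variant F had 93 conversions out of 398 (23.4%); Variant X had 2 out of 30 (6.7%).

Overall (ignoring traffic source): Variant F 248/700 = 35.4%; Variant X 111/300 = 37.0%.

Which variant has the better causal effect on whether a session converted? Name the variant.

The stratified and pooled comparisons disagree (Variant F wins within each traffic source; Variant X wins overall), so the answer turns on the causal role of traffic source.
Because the variant influences traffic source, traffic source is a post-treatment mediator, not a confounder. Stratifying on it would bias the estimate; the causal effect is the crude pooled difference.
Pooled: Variant F 35.4% vs Variant X 37.0%; Variant X is higher overall.

Variant X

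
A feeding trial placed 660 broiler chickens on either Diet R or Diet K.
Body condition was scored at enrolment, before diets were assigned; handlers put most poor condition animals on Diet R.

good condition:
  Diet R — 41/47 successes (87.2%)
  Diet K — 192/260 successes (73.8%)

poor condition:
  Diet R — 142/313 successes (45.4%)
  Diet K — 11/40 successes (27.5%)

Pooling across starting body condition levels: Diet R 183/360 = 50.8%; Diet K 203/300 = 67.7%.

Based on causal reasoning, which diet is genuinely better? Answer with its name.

Here starting body condition is a common cause — it drives both which diet a case falls under and the outcome. The crude comparison mixes populations; the stratum-specific rates are the causally relevant ones.
Within each level — good condition: 87.2% vs 73.8%; poor condition: 45.4% vs 27.5% — Diet R is higher every time.

Diet R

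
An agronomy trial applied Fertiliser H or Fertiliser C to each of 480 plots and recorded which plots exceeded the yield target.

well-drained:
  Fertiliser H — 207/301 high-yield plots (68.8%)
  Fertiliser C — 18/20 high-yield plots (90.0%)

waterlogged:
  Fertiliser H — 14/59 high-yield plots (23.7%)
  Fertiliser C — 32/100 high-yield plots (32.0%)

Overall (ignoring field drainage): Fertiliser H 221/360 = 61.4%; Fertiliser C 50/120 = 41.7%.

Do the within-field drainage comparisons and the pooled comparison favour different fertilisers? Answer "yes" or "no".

Within each field drainage level (well-drained 68.8% vs 90.0%; waterlogged 23.7% vs 32.0%), Fertiliser C has the higher rate every time. Pooled: 61.4% vs 41.7% — Fertiliser H has the higher rate overall. The two comparisons disagree.

yes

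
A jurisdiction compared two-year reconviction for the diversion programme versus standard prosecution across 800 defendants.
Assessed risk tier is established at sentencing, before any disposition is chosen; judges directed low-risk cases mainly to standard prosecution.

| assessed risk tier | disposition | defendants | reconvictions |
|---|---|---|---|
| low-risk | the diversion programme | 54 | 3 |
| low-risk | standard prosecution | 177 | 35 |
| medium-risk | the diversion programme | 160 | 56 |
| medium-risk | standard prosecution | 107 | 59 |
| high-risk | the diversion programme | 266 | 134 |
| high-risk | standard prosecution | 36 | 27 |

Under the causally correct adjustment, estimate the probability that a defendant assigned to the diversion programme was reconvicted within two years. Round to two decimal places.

0.32

the diversion programme is lower inside every assessed risk tier stratum but standard prosecution is lower in aggregate. Whether to stratify depends on how assessed risk tier relates to the disposition.
Assessed risk tier satisfies the back-door criterion: it is not a descendant of the disposition, and it blocks the spurious path from disposition to outcome. Adjusting for it (i.e., using the within-assessed risk tier rates) gives the causal effect.
Standardising the diversion programme to the population assessed risk tier mix: 0.289·3/54 + 0.334·56/160 + 0.378·134/266 = 0.323.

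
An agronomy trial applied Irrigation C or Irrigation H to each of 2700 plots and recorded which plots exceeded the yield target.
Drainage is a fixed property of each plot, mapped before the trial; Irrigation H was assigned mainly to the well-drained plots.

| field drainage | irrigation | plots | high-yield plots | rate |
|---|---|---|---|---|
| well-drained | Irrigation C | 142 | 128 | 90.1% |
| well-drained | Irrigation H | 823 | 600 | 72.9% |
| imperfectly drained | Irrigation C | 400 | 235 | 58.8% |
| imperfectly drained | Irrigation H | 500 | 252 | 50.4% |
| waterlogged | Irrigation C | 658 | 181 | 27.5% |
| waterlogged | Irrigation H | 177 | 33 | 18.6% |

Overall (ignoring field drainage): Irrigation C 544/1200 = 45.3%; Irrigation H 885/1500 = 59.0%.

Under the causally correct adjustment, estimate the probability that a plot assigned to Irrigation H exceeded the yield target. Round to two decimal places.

0.49

Here field drainage is a common cause — it drives both which irrigation a case falls under and the outcome. The crude comparison mixes populations; the stratum-specific rates are the causally relevant ones.
Standardising Irrigation H to the population field drainage mix: 0.357·600/823 + 0.333·252/500 + 0.309·33/177 = 0.486.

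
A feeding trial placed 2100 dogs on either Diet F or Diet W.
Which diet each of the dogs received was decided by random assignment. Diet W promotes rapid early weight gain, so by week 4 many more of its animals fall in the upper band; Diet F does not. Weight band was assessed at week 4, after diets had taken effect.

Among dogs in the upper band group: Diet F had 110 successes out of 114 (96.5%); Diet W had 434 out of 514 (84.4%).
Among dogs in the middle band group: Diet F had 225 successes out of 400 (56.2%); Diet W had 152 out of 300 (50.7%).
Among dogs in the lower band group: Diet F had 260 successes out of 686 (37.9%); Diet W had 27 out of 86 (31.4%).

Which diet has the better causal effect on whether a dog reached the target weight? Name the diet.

Diet W

Because the diet influences week-4 weight band, week-4 weight band is a post-treatment mediator, not a confounder. Stratifying on it would bias the estimate; the causal effect is the crude pooled difference.
Pooled: Diet F 49.6% vs Diet W 68.1%; Diet W is higher overall.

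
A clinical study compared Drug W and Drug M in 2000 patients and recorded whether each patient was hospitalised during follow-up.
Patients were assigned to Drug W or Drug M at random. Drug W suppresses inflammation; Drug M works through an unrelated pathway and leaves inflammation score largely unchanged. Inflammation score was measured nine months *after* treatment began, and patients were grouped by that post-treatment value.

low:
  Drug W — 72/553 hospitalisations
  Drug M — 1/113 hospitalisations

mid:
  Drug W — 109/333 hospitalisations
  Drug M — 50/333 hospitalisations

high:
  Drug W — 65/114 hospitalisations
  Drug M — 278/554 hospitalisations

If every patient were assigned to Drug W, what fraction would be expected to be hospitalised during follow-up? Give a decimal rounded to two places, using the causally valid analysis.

0.25

Inflammation score is downstream of the drug. One should not condition on a consequence of treatment, so the overall rates are the right comparison.
So P(outcome | do(Drug W)) is just the pooled rate for Drug W: 246/1000 = 0.246.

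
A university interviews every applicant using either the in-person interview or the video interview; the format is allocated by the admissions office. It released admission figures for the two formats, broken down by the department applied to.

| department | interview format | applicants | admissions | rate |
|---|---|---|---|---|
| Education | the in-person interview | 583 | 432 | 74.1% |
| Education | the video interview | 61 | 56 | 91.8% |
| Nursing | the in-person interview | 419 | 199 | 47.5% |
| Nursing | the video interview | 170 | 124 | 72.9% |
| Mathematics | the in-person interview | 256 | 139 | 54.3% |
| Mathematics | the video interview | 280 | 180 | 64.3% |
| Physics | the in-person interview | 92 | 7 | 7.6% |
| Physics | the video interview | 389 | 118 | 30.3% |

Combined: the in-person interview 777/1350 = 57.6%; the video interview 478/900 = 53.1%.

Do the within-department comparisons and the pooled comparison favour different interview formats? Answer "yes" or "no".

yes

Within each department level (Education 74.1% vs 91.8%; Nursing 47.5% vs 72.9%; Mathematics 54.3% vs 64.3%; Physics 7.6% vs 30.3%), the video interview has the higher rate every time. Pooled: 57.6% vs 53.1% — the in-person interview has the higher rate overall. The two comparisons disagree.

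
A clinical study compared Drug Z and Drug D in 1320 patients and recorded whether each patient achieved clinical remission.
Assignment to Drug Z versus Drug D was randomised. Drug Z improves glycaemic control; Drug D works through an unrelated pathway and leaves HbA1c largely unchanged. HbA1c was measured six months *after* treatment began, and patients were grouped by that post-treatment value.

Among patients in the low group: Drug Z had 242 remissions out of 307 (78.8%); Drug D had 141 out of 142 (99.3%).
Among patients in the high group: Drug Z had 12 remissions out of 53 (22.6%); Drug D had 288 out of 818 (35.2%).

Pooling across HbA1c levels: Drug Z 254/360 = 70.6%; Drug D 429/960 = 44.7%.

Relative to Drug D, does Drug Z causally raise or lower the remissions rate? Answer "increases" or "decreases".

The distribution of HbA1c is itself part of what the drug does — it is an intermediate outcome. Holding it fixed would remove that part of the effect; the total effect is the pooled difference.
Pooled: Drug Z 70.6% vs Drug D 44.7%; Drug Z is higher overall.

increases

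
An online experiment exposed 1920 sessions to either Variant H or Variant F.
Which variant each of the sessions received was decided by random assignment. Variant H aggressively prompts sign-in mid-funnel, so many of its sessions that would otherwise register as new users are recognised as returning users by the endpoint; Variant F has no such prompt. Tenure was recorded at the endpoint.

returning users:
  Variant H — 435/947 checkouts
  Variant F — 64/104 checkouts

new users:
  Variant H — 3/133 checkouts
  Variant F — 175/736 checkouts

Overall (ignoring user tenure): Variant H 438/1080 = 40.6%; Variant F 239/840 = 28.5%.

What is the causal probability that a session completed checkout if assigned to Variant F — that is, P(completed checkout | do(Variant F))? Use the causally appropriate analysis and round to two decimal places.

User tenure lies on the pathway variant → user tenure → outcome, so adjusting for it blocks the indirect effect. For the total causal effect of variant, use the unadjusted pooled rates.
So P(outcome | do(Variant F)) is just the pooled rate for Variant F: 239/840 = 0.285.

0.28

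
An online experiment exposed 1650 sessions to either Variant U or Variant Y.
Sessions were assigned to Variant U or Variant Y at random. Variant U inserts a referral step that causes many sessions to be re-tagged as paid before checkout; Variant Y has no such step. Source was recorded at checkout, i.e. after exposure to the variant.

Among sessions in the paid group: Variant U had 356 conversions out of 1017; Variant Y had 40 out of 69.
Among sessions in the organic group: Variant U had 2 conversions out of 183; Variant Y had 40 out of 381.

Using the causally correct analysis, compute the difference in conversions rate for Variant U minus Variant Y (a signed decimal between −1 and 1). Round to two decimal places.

+0.12

Traffic source is recorded after the variant and is itself shifted by it — it sits on the causal path from variant to outcome. Conditioning on a mediator would strip out part of the effect we want; the pooled comparison gives the total causal effect.
The causal difference is the pooled difference: 0.298 − 0.178 = +0.121.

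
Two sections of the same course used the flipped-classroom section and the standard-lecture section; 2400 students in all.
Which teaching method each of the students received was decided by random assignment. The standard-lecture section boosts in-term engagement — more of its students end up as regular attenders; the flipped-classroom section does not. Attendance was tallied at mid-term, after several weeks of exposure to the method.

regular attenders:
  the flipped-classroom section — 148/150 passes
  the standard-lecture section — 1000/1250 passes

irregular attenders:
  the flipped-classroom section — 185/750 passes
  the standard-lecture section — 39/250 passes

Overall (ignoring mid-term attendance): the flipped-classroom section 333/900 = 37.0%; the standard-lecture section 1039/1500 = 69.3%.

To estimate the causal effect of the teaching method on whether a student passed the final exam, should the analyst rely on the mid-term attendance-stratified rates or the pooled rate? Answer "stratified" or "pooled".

pooled

The stratified and pooled comparisons disagree (the flipped-classroom section wins within each mid-term attendance; the standard-lecture section wins overall), so the answer turns on the causal role of mid-term attendance.
Mid-term attendance here is a post-treatment variable shaped by the teaching method; conditioning on it would introduce bias rather than remove it. The overall comparison is the causal one.
Pooled: the flipped-classroom section 37.0% vs the standard-lecture section 69.3%; the standard-lecture section is higher overall.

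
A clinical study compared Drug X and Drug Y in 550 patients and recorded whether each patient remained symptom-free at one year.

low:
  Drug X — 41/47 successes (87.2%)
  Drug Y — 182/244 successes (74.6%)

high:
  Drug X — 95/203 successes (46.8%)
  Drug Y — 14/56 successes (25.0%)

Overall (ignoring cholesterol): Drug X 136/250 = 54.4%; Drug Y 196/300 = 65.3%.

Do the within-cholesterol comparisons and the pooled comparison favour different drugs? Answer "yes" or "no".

Within each cholesterol level (low 87.2% vs 74.6%; high 46.8% vs 25.0%), Drug X has the higher rate every time. Pooled: 54.4% vs 65.3% — Drug Y has the higher rate overall. The two comparisons disagree.

yes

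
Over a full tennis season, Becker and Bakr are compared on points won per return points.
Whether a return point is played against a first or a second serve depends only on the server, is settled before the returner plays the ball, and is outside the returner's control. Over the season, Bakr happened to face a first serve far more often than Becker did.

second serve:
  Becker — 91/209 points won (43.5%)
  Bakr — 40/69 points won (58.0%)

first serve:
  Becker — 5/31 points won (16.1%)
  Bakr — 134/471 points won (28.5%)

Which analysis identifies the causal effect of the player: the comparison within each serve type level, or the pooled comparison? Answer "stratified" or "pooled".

stratified

The stratified and pooled comparisons disagree (Bakr wins within each serve type; Becker wins overall), so the answer turns on the causal role of serve type.
Serve type differs across players for reasons unrelated to any effect of the player itself, and it separately predicts the outcome — a classic confounder. We must compare within serve type levels.
Within each level — second serve: 43.5% vs 58.0%; first serve: 16.1% vs 28.5% — Bakr is higher every time.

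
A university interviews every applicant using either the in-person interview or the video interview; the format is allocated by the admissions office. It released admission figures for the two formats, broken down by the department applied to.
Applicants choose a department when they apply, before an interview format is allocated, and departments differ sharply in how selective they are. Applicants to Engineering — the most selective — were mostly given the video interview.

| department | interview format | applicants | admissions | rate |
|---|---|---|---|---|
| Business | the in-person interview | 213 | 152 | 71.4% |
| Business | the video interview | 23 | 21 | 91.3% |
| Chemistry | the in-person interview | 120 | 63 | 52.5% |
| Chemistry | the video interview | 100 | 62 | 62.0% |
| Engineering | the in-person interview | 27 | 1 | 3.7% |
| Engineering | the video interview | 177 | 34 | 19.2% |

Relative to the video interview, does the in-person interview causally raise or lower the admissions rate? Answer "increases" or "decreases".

decreases

the video interview is higher inside every department stratum but the in-person interview is higher in aggregate. Whether to stratify depends on how department relates to the interview format.
Nothing the interview format does changes department; the imbalance is an allocation artefact. With department also predicting the outcome, the pooled figure is confounded, and the within-stratum comparison is the causal one.
Within each level — Business: 71.4% vs 91.3%; Chemistry: 52.5% vs 62.0%; Engineering: 3.7% vs 19.2% — the video interview is higher every time.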